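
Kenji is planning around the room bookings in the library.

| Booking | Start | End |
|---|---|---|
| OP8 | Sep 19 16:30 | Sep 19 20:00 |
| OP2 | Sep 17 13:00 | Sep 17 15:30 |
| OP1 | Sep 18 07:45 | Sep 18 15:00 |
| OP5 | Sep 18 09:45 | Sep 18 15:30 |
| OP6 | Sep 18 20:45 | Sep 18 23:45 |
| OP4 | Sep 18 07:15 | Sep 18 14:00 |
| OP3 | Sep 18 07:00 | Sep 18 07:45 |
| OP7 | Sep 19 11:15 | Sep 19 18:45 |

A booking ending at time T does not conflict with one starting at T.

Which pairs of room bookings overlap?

Sorted by start: OP2, OP3, OP4, OP1, OP5, OP6, OP7, OP8.
OP3 starts after OP2 ends, so nothing later overlaps OP2 either.
OP4 starts before OP3 ends → OP3 and OP4 overlap.
OP1 starts exactly when OP3 ends (back-to-back, no overlap), so nothing later overlaps OP3 either.
OP1 starts before OP4 ends → OP4 and OP1 overlap.
OP5 starts before OP4 ends → OP4 and OP5 overlap.
OP6 starts after OP4 ends, so nothing later overlaps OP4 either.
OP5 starts before OP1 ends → OP1 and OP5 overlap.
OP6 starts after OP1 ends, so nothing later overlaps OP1 either.
OP6 starts after OP5 ends, so nothing later overlaps OP5 either.
OP7 starts after OP6 ends, so nothing later overlaps OP6 either.
OP8 starts before OP7 ends → OP7 and OP8 overlap.

OP1 & OP4, OP1 & OP5, OP3 & OP4, OP4 & OP5, OP7 & OP8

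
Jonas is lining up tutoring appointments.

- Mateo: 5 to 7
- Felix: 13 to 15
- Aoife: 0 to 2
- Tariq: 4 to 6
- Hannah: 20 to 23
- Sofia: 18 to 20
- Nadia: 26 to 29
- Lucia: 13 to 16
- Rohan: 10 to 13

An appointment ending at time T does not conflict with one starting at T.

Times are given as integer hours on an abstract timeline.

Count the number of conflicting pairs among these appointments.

2

Sorted by start: Aoife, Tariq, Mateo, Rohan, Lucia, Felix, Sofia, Hannah, Nadia.
Tariq starts after Aoife ends, so nothing later overlaps Aoife either.
Mateo starts before Tariq ends → Tariq and Mateo overlap.
Rohan starts after Tariq ends, so nothing later overlaps Tariq either.
Rohan starts after Mateo ends, so nothing later overlaps Mateo either.
Lucia starts exactly when Rohan ends (back-to-back, no overlap), so nothing later overlaps Rohan either.
Felix starts before Lucia ends → Lucia and Felix overlap.
Sofia starts after Lucia ends, so nothing later overlaps Lucia either.
Sofia starts after Felix ends, so nothing later overlaps Felix either.
Hannah starts exactly when Sofia ends (back-to-back, no overlap), so nothing later overlaps Sofia either.
Nadia starts after Hannah ends.
Overlapping pairs: Felix & Lucia, Mateo & Tariq — 2 in total.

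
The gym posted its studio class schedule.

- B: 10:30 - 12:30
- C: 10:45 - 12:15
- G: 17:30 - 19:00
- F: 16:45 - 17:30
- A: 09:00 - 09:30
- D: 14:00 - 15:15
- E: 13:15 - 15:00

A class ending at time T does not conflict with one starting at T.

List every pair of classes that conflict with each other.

Sorted by start: A, B, C, E, D, F, G.
B starts after A ends, so nothing later overlaps A either.
C starts before B ends → B and C overlap.
E starts after B ends, so nothing later overlaps B either.
E starts after C ends, so nothing later overlaps C either.
D starts before E ends → E and D overlap.
F starts after E ends, so nothing later overlaps E either.
F starts after D ends, so nothing later overlaps D either.
G starts exactly when F ends (back-to-back, no overlap).

B & C, D & E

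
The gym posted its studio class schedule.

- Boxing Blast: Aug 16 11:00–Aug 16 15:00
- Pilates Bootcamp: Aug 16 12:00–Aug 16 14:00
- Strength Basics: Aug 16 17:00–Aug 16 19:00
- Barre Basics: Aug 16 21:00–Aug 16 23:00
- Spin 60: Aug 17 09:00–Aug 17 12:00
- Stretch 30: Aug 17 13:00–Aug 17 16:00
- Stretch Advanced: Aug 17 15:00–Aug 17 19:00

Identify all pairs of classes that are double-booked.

Sorted by start: Boxing Blast, Pilates Bootcamp, Strength Basics, Barre Basics, Spin 60, Stretch 30, Stretch Advanced.
Pilates Bootcamp starts before Boxing Blast ends → Boxing Blast and Pilates Bootcamp overlap.
Strength Basics starts after Boxing Blast ends, so nothing later overlaps Boxing Blast either.
Strength Basics starts after Pilates Bootcamp ends, so nothing later overlaps Pilates Bootcamp either.
Barre Basics starts after Strength Basics ends, so nothing later overlaps Strength Basics either.
Spin 60 starts after Barre Basics ends, so nothing later overlaps Barre Basics either.
Stretch 30 starts after Spin 60 ends, so nothing later overlaps Spin 60 either.
Stretch Advanced starts before Stretch 30 ends → Stretch 30 and Stretch Advanced overlap.

Boxing Blast & Pilates Bootcamp, Stretch 30 & Stretch Advanced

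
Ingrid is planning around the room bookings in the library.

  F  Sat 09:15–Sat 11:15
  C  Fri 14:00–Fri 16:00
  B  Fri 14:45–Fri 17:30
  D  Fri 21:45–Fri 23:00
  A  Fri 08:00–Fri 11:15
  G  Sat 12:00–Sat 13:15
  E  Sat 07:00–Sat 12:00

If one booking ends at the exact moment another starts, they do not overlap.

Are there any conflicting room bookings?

Yes

Check each pair: they overlap iff neither finishes before the other starts.
Sorted by start: A, C, B, D, E, F, G.
C starts after A ends; A is clear from here.
B starts before C ends → C and B overlap.
That's a conflict, so the schedule is not conflict-free.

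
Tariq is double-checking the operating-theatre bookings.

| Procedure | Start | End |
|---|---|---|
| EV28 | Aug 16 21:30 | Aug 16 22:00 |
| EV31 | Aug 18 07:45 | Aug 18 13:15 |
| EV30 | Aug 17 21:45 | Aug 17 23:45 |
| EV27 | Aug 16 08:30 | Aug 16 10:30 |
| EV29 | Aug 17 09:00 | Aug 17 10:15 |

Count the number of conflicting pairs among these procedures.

0

Check each pair: they overlap iff neither finishes before the other starts.
Sorted by start: EV27, EV28, EV29, EV30, EV31.
EV28 starts after EV27 ends — done with EV27.
EV29 starts after EV28 ends — done with EV28.
EV30 starts after EV29 ends — done with EV29.
EV31 starts after EV30 ends.
No pair overlaps.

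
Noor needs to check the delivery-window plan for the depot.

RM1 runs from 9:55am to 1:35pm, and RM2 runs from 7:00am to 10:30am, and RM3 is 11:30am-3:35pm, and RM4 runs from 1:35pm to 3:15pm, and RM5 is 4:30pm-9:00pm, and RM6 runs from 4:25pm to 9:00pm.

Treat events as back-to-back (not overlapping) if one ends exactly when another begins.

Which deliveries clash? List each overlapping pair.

Check each pair: they overlap iff neither finishes before the other starts.
Sorted by start: RM2, RM1, RM3, RM4, RM6, RM5.
RM1 starts before RM2 ends → RM2 and RM1 overlap.
RM3 starts after RM2 ends, so RM2 has no further overlaps.
RM3 starts before RM1 ends → RM1 and RM3 overlap.
RM4 starts exactly when RM1 ends (back-to-back, no overlap), so RM1 has no further overlaps.
RM4 starts before RM3 ends → RM3 and RM4 overlap.
RM6 starts after RM3 ends, so RM3 has no further overlaps.
RM6 starts after RM4 ends, so RM4 has no further overlaps.
RM5 starts before RM6 ends → RM6 and RM5 overlap.

RM1 & RM2, RM1 & RM3, RM3 & RM4, RM5 & RM6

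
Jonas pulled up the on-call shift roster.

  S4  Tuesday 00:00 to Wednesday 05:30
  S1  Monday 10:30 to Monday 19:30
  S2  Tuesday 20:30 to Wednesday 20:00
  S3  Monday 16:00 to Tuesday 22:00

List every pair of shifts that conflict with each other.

S1 & S3, S2 & S3, S2 & S4, S3 & S4

Two intervals overlap when each starts before the other ends.
Sorted by start: S1, S3, S4, S2.
S3 starts before S1 ends → S1 and S3 overlap.
S4 starts after S1 ends, so nothing later overlaps S1 either.
S4 starts before S3 ends → S3 and S4 overlap.
S2 starts before S3 ends → S3 and S2 overlap.
S2 starts before S4 ends → S4 and S2 overlap.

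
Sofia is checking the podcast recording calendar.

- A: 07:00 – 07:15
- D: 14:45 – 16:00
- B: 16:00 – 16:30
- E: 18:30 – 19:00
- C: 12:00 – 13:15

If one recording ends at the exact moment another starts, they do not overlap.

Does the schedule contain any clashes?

Sorted by start: A, C, D, B, E.
C starts after A ends; A is clear from here.
D starts after C ends; C is clear from here.
B starts exactly when D ends (back-to-back, no overlap); D is clear from here.
E starts after B ends.
Every pair is clear; the schedule has no overlaps.

No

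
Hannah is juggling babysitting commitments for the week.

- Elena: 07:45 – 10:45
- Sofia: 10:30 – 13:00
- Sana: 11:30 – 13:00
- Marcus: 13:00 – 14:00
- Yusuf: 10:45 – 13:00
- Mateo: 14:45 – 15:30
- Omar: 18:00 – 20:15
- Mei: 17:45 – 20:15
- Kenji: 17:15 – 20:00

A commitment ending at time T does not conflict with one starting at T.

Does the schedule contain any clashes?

Yes

Sorted by start: Elena, Sofia, Yusuf, Sana, Marcus, Mateo, Kenji, Mei, Omar.
Sofia starts before Elena ends → Elena and Sofia overlap.
That's a conflict, so the schedule is not conflict-free.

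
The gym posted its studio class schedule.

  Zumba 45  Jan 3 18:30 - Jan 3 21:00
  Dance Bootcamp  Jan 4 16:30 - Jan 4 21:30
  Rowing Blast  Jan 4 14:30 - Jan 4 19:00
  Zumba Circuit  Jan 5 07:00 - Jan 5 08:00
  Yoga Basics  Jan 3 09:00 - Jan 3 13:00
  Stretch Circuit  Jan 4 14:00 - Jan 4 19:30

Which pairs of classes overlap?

Sorted by start: Yoga Basics, Zumba 45, Stretch Circuit, Rowing Blast, Dance Bootcamp, Zumba Circuit.
Zumba 45 starts after Yoga Basics ends; Yoga Basics is clear from here.
Stretch Circuit starts after Zumba 45 ends; Zumba 45 is clear from here.
Rowing Blast starts before Stretch Circuit ends → Stretch Circuit and Rowing Blast overlap.
Dance Bootcamp starts before Stretch Circuit ends → Stretch Circuit and Dance Bootcamp overlap.
Zumba Circuit starts after Stretch Circuit ends.
Dance Bootcamp starts before Rowing Blast ends → Rowing Blast and Dance Bootcamp overlap.
Zumba Circuit starts after Rowing Blast ends.
Zumba Circuit starts after Dance Bootcamp ends.

Dance Bootcamp & Rowing Blast, Dance Bootcamp & Stretch Circuit, Rowing Blast & Stretch Circuit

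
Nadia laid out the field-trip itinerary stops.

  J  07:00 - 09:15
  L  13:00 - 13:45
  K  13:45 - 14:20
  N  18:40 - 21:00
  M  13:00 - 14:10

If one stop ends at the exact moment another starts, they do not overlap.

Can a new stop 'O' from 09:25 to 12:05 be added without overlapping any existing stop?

J: ends 09:15 at or before O starts 09:25 → clear.
L: starts 13:00 at or after O ends 12:05 → clear.
M: starts 13:00 at or after O ends 12:05 → clear.
K: starts 13:45 at or after O ends 12:05 → clear.
N: starts 18:40 at or after O ends 12:05 → clear.

Yes — the slot is free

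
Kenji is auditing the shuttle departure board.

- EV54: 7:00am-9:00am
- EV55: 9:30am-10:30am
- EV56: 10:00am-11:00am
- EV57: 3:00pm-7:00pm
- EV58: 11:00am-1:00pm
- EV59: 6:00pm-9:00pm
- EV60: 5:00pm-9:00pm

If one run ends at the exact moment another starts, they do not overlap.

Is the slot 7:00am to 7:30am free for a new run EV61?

EV54: starts 7:00am before EV61 ends 7:30am, and ends 9:00am after EV61 starts 7:00am → overlap.
EV55: starts 9:30am at or after EV61 ends 7:30am → clear.
EV56: starts 10:00am at or after EV61 ends 7:30am → clear.
EV58: starts 11:00am at or after EV61 ends 7:30am → clear.
EV57: starts 3:00pm at or after EV61 ends 7:30am → clear.
EV60: starts 5:00pm at or after EV61 ends 7:30am → clear.
EV59: starts 6:00pm at or after EV61 ends 7:30am → clear.
EV61 overlaps EV54.

No — it overlaps EV54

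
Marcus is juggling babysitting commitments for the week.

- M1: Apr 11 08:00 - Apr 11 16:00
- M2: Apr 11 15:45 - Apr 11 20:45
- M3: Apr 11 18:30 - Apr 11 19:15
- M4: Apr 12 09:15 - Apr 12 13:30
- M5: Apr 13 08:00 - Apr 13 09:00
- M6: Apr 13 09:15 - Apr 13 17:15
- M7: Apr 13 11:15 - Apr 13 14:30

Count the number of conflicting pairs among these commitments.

3

Sorted by start: M1, M2, M3, M4, M5, M6, M7.
M2 starts before M1 ends → M1 and M2 overlap.
M3 starts after M1 ends, so nothing later overlaps M1 either.
M3 starts before M2 ends → M2 and M3 overlap.
M4 starts after M2 ends, so nothing later overlaps M2 either.
M4 starts after M3 ends, so nothing later overlaps M3 either.
M5 starts after M4 ends, so nothing later overlaps M4 either.
M6 starts after M5 ends, so nothing later overlaps M5 either.
M7 starts before M6 ends → M6 and M7 overlap.
Overlapping pairs: M1 & M2, M2 & M3, M6 & M7 — 3 in total.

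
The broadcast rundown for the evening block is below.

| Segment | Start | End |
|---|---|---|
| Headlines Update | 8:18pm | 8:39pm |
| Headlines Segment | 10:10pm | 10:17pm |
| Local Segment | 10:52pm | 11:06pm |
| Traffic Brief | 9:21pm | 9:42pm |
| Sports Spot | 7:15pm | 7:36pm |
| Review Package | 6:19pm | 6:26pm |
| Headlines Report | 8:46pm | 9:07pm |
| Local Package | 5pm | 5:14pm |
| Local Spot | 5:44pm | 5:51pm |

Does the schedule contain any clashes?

Sorted by start: Local Package, Local Spot, Review Package, Sports Spot, Headlines Update, Headlines Report, Traffic Brief, Headlines Segment, Local Segment.
Local Spot starts after Local Package ends, so Local Package has no further overlaps.
Review Package starts after Local Spot ends, so Local Spot has no further overlaps.
Sports Spot starts after Review Package ends, so Review Package has no further overlaps.
Headlines Update starts after Sports Spot ends, so Sports Spot has no further overlaps.
Headlines Report starts after Headlines Update ends, so Headlines Update has no further overlaps.
Traffic Brief starts after Headlines Report ends, so Headlines Report has no further overlaps.
Headlines Segment starts after Traffic Brief ends, so Traffic Brief has no further overlaps.
Local Segment starts after Headlines Segment ends.
Every pair is clear; the schedule has no overlaps.

No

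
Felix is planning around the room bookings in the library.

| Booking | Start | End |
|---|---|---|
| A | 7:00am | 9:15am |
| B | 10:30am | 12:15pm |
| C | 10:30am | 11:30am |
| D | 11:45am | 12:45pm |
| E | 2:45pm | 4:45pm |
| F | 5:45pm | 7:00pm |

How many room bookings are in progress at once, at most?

Walk through starts and ends in time order (an end at T is processed before a start at T):
7:00am start A → 1
9:15am end A → 0
10:30am start B → 1
10:30am start C → 2
11:30am end C → 1
11:45am start D → 2
12:15pm end B → 1
12:45pm end D → 0
2:45pm start E → 1
4:45pm end E → 0
5:45pm start F → 1
7:00pm end F → 0
Peak is 2, at 10:30am (B, C).

2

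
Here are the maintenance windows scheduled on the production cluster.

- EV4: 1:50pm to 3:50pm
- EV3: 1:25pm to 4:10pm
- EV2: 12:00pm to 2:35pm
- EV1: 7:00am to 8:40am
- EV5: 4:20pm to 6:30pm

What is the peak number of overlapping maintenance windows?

3

Sweep the timeline, counting +1 at each start and −1 at each end (ends before starts at a tie):
7:00am start EV1 → 1
8:40am end EV1 → 0
12:00pm start EV2 → 1
1:25pm start EV3 → 2
1:50pm start EV4 → 3
2:35pm end EV2 → 2
3:50pm end EV4 → 1
4:10pm end EV3 → 0
4:20pm start EV5 → 1
6:30pm end EV5 → 0
Peak is 3, at 1:50pm (EV2, EV3, EV4).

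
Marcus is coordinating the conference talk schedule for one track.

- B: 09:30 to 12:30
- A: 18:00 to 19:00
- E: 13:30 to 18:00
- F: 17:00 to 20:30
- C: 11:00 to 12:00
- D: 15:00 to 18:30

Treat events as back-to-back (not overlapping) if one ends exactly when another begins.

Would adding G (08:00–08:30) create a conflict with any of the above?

No — it doesn't clash with anything

B: starts 09:30 at or after G ends 08:30 → clear.
C: starts 11:00 at or after G ends 08:30 → clear.
E: starts 13:30 at or after G ends 08:30 → clear.
D: starts 15:00 at or after G ends 08:30 → clear.
F: starts 17:00 at or after G ends 08:30 → clear.
A: starts 18:00 at or after G ends 08:30 → clear.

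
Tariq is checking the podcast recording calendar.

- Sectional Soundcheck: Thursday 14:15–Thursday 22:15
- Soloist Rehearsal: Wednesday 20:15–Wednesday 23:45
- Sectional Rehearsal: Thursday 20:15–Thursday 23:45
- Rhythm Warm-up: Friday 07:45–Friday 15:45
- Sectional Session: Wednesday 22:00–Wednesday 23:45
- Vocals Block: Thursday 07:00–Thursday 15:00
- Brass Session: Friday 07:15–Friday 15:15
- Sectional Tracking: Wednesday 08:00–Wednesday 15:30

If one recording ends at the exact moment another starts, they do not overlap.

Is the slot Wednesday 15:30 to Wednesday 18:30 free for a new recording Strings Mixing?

Sectional Tracking: ends Wednesday 15:30 at or before Strings Mixing starts Wednesday 15:30 → clear.
Soloist Rehearsal: starts Wednesday 20:15 at or after Strings Mixing ends Wednesday 18:30 → clear.
Sectional Session: starts Wednesday 22:00 at or after Strings Mixing ends Wednesday 18:30 → clear.
Vocals Block: starts Thursday 07:00 at or after Strings Mixing ends Wednesday 18:30 → clear.
Sectional Soundcheck: starts Thursday 14:15 at or after Strings Mixing ends Wednesday 18:30 → clear.
Sectional Rehearsal: starts Thursday 20:15 at or after Strings Mixing ends Wednesday 18:30 → clear.
Brass Session: starts Friday 07:15 at or after Strings Mixing ends Wednesday 18:30 → clear.
Rhythm Warm-up: starts Friday 07:45 at or after Strings Mixing ends Wednesday 18:30 → clear.

Yes — the slot is free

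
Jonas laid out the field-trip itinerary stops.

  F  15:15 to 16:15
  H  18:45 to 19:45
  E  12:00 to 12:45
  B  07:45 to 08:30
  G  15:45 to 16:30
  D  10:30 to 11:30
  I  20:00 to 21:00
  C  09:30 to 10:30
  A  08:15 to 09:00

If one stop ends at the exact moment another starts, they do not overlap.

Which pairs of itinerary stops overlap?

A & B, F & G

Sorted by start: B, A, C, D, E, F, G, H, I.
A starts before B ends → B and A overlap.
C starts after B ends — done with B.
C starts after A ends — done with A.
D starts exactly when C ends (back-to-back, no overlap) — done with C.
E starts after D ends — done with D.
F starts after E ends — done with E.
G starts before F ends → F and G overlap.
H starts after F ends — done with F.
H starts after G ends — done with G.
I starts after H ends.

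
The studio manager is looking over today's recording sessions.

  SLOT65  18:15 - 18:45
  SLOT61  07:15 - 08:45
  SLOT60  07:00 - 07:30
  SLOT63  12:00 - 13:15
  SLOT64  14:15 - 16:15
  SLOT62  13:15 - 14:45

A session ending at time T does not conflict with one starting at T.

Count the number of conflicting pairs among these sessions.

2

Sorted by start: SLOT60, SLOT61, SLOT63, SLOT62, SLOT64, SLOT65.
SLOT61 starts before SLOT60 ends → SLOT60 and SLOT61 overlap.
SLOT63 starts after SLOT60 ends — done with SLOT60.
SLOT63 starts after SLOT61 ends — done with SLOT61.
SLOT62 starts exactly when SLOT63 ends (back-to-back, no overlap) — done with SLOT63.
SLOT64 starts before SLOT62 ends → SLOT62 and SLOT64 overlap.
SLOT65 starts after SLOT62 ends.
SLOT65 starts after SLOT64 ends.
Overlapping pairs: SLOT60 & SLOT61, SLOT62 & SLOT64 — 2 in total.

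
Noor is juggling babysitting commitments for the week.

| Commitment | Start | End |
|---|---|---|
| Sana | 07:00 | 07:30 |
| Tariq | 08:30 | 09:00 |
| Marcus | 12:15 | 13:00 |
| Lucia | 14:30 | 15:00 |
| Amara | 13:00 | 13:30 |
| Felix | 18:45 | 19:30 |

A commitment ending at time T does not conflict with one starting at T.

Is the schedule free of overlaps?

Yes

Sorted by start: Sana, Tariq, Marcus, Amara, Lucia, Felix.
Tariq starts after Sana ends — done with Sana.
Marcus starts after Tariq ends — done with Tariq.
Amara starts exactly when Marcus ends (back-to-back, no overlap) — done with Marcus.
Lucia starts after Amara ends — done with Amara.
Felix starts after Lucia ends.
Every pair is clear; the schedule has no overlaps.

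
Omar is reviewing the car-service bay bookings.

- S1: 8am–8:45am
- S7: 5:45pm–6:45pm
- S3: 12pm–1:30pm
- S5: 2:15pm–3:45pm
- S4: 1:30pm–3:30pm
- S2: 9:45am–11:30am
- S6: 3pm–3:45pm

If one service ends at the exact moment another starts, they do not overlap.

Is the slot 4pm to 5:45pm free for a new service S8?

Yes — the slot is free

S1: ends 8:45am at or before S8 starts 4pm → clear.
S2: ends 11:30am at or before S8 starts 4pm → clear.
S3: ends 1:30pm at or before S8 starts 4pm → clear.
S4: ends 3:30pm at or before S8 starts 4pm → clear.
S5: ends 3:45pm at or before S8 starts 4pm → clear.
S6: ends 3:45pm at or before S8 starts 4pm → clear.
S7: starts 5:45pm at or after S8 ends 5:45pm → clear.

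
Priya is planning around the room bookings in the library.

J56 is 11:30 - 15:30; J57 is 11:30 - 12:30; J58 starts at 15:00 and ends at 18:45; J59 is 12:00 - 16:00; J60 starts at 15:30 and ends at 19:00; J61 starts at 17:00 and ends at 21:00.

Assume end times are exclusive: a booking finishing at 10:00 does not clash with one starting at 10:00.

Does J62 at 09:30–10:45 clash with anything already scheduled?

No — it doesn't clash with anything

J56: starts 11:30 at or after J62 ends 10:45 → clear.
J57: starts 11:30 at or after J62 ends 10:45 → clear.
J59: starts 12:00 at or after J62 ends 10:45 → clear.
J58: starts 15:00 at or after J62 ends 10:45 → clear.
J60: starts 15:30 at or after J62 ends 10:45 → clear.
J61: starts 17:00 at or after J62 ends 10:45 → clear.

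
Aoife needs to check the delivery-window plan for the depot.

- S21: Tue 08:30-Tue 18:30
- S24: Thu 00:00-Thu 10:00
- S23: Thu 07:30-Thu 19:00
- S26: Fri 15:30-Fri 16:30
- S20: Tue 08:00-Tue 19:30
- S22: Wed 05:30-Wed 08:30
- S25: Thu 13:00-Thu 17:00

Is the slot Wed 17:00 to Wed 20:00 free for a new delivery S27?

S20: ends Tue 19:30 at or before S27 starts Wed 17:00 → clear.
S21: ends Tue 18:30 at or before S27 starts Wed 17:00 → clear.
S22: ends Wed 08:30 at or before S27 starts Wed 17:00 → clear.
S24: starts Thu 00:00 at or after S27 ends Wed 20:00 → clear.
S23: starts Thu 07:30 at or after S27 ends Wed 20:00 → clear.
S25: starts Thu 13:00 at or after S27 ends Wed 20:00 → clear.
S26: starts Fri 15:30 at or after S27 ends Wed 20:00 → clear.

Yes — the slot is free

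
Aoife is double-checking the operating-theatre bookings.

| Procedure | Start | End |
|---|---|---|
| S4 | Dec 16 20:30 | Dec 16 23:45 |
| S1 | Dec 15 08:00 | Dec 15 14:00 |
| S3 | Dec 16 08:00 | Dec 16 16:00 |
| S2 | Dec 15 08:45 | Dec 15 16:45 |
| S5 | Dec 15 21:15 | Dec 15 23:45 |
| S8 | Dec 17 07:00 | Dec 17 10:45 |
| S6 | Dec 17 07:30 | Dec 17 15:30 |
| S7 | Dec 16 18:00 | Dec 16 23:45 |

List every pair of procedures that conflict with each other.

S1 & S2, S4 & S7, S6 & S8

Sorted by start: S1, S2, S5, S3, S7, S4, S8, S6.
S2 starts before S1 ends → S1 and S2 overlap.
S5 starts after S1 ends, so nothing later overlaps S1 either.
S5 starts after S2 ends, so nothing later overlaps S2 either.
S3 starts after S5 ends, so nothing later overlaps S5 either.
S7 starts after S3 ends, so nothing later overlaps S3 either.
S4 starts before S7 ends → S7 and S4 overlap.
S8 starts after S7 ends, so nothing later overlaps S7 either.
S8 starts after S4 ends, so nothing later overlaps S4 either.
S6 starts before S8 ends → S8 and S6 overlap.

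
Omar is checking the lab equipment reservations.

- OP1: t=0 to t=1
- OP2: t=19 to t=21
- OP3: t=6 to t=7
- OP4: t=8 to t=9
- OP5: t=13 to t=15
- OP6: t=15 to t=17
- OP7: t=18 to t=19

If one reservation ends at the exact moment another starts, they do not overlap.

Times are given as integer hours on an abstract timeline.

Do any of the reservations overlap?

No

Check each pair: they overlap iff neither finishes before the other starts.
Sorted by start: OP1, OP3, OP4, OP5, OP6, OP7, OP2.
OP3 starts after OP1 ends, so nothing later overlaps OP1 either.
OP4 starts after OP3 ends, so nothing later overlaps OP3 either.
OP5 starts after OP4 ends, so nothing later overlaps OP4 either.
OP6 starts exactly when OP5 ends (back-to-back, no overlap), so nothing later overlaps OP5 either.
OP7 starts after OP6 ends, so nothing later overlaps OP6 either.
OP2 starts exactly when OP7 ends (back-to-back, no overlap).
Every pair is clear; the schedule has no overlaps.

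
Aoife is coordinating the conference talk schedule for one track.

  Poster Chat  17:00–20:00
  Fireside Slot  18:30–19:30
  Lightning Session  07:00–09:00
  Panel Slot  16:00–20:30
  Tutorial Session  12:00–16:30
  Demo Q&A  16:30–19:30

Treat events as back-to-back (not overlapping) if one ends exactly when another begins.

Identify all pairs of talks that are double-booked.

Demo Q&A & Fireside Slot, Demo Q&A & Panel Slot, Demo Q&A & Poster Chat, Fireside Slot & Panel Slot, Fireside Slot & Poster Chat, Panel Slot & Poster Chat, Panel Slot & Tutorial Session

Check each pair: they overlap iff neither finishes before the other starts.
Sorted by start: Lightning Session, Tutorial Session, Panel Slot, Demo Q&A, Poster Chat, Fireside Slot.
Tutorial Session starts after Lightning Session ends; Lightning Session is clear from here.
Panel Slot starts before Tutorial Session ends → Tutorial Session and Panel Slot overlap.
Demo Q&A starts exactly when Tutorial Session ends (back-to-back, no overlap); Tutorial Session is clear from here.
Demo Q&A starts before Panel Slot ends → Panel Slot and Demo Q&A overlap.
Poster Chat starts before Panel Slot ends → Panel Slot and Poster Chat overlap.
Fireside Slot starts before Panel Slot ends → Panel Slot and Fireside Slot overlap.
Poster Chat starts before Demo Q&A ends → Demo Q&A and Poster Chat overlap.
Fireside Slot starts before Demo Q&A ends → Demo Q&A and Fireside Slot overlap.
Fireside Slot starts before Poster Chat ends → Poster Chat and Fireside Slot overlap.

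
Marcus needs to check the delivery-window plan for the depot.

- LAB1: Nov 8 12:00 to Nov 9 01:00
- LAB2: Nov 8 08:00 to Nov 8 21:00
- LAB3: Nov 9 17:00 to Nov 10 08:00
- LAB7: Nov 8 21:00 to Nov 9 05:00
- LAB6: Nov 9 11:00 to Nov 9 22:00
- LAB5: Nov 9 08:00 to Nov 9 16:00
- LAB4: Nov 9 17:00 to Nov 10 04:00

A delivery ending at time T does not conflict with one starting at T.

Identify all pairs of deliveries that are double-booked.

Two intervals overlap when each starts before the other ends.
Sorted by start: LAB2, LAB1, LAB7, LAB5, LAB6, LAB3, LAB4.
LAB1 starts before LAB2 ends → LAB2 and LAB1 overlap.
LAB7 starts exactly when LAB2 ends (back-to-back, no overlap) — done with LAB2.
LAB7 starts before LAB1 ends → LAB1 and LAB7 overlap.
LAB5 starts after LAB1 ends — done with LAB1.
LAB5 starts after LAB7 ends — done with LAB7.
LAB6 starts before LAB5 ends → LAB5 and LAB6 overlap.
LAB3 starts after LAB5 ends — done with LAB5.
LAB3 starts before LAB6 ends → LAB6 and LAB3 overlap.
LAB4 starts before LAB6 ends → LAB6 and LAB4 overlap.
LAB4 starts before LAB3 ends → LAB3 and LAB4 overlap.

LAB1 & LAB2, LAB1 & LAB7, LAB3 & LAB4, LAB3 & LAB6, LAB4 & LAB6, LAB5 & LAB6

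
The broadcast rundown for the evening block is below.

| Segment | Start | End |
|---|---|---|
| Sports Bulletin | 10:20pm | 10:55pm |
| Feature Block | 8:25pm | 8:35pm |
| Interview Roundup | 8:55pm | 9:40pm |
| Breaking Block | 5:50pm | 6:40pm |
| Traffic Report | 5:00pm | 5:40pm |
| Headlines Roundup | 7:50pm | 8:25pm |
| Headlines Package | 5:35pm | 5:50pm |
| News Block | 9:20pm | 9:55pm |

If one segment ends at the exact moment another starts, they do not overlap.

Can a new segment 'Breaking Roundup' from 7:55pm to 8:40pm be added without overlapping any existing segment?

No — it overlaps Feature Block, Headlines Roundup

Traffic Report: ends 5:40pm at or before Breaking Roundup starts 7:55pm → clear.
Headlines Package: ends 5:50pm at or before Breaking Roundup starts 7:55pm → clear.
Breaking Block: ends 6:40pm at or before Breaking Roundup starts 7:55pm → clear.
Headlines Roundup: starts 7:50pm before Breaking Roundup ends 8:40pm, and ends 8:25pm after Breaking Roundup starts 7:55pm → overlap.
Feature Block: starts 8:25pm before Breaking Roundup ends 8:40pm, and ends 8:35pm after Breaking Roundup starts 7:55pm → overlap.
Interview Roundup: starts 8:55pm at or after Breaking Roundup ends 8:40pm → clear.
News Block: starts 9:20pm at or after Breaking Roundup ends 8:40pm → clear.
Sports Bulletin: starts 10:20pm at or after Breaking Roundup ends 8:40pm → clear.
Breaking Roundup overlaps Feature Block, Headlines Roundup.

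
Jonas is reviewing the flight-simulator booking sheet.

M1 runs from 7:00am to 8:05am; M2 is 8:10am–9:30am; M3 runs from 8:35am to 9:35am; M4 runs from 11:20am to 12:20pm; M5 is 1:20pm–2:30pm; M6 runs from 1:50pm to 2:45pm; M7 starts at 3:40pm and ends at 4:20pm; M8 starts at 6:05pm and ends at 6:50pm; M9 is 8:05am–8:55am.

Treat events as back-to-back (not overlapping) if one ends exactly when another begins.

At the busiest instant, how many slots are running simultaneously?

3

Walk through starts and ends in time order (an end at T is processed before a start at T):
7:00am start M1 → 1
8:05am end M1 → 0
8:05am start M9 → 1
8:10am start M2 → 2
8:35am start M3 → 3
8:55am end M9 → 2
9:30am end M2 → 1
9:35am end M3 → 0
11:20am start M4 → 1
12:20pm end M4 → 0
1:20pm start M5 → 1
1:50pm start M6 → 2
2:30pm end M5 → 1
2:45pm end M6 → 0
3:40pm start M7 → 1
4:20pm end M7 → 0
6:05pm start M8 → 1
6:50pm end M8 → 0
Peak is 3, at 8:35am (M2, M3, M9).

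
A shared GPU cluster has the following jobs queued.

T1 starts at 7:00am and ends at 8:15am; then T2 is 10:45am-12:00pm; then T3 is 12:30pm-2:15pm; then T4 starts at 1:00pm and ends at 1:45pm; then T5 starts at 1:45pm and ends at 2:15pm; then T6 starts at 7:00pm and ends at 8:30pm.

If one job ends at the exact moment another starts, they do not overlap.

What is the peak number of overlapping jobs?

2

Walk through starts and ends in time order (an end at T is processed before a start at T):
7:00am start T1 → 1
8:15am end T1 → 0
10:45am start T2 → 1
12:00pm end T2 → 0
12:30pm start T3 → 1
1:00pm start T4 → 2
1:45pm end T4 → 1
1:45pm start T5 → 2
2:15pm end T3 → 1
2:15pm end T5 → 0
7:00pm start T6 → 1
8:30pm end T6 → 0
Peak is 2, at 1:00pm (T3, T4).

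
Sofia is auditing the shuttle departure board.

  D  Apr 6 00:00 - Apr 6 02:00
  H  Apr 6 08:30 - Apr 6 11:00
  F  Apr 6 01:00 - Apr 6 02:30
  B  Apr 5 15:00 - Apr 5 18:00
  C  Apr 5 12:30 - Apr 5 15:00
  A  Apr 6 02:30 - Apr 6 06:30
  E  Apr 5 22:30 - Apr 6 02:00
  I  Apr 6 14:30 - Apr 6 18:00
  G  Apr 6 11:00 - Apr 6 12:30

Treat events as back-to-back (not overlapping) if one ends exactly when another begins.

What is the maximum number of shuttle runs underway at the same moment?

Sort all start/end points and keep a running count:
Apr 5 12:30 start C → 1
Apr 5 15:00 end C → 0
Apr 5 15:00 start B → 1
Apr 5 18:00 end B → 0
Apr 5 22:30 start E → 1
Apr 6 00:00 start D → 2
Apr 6 01:00 start F → 3
Apr 6 02:00 end D → 2
Apr 6 02:00 end E → 1
Apr 6 02:30 end F → 0
Apr 6 02:30 start A → 1
Apr 6 06:30 end A → 0
Apr 6 08:30 start H → 1
Apr 6 11:00 end H → 0
Apr 6 11:00 start G → 1
Apr 6 12:30 end G → 0
Apr 6 14:30 start I → 1
Apr 6 18:00 end I → 0
Peak is 3, at Apr 6 01:00 (D, E, F).

3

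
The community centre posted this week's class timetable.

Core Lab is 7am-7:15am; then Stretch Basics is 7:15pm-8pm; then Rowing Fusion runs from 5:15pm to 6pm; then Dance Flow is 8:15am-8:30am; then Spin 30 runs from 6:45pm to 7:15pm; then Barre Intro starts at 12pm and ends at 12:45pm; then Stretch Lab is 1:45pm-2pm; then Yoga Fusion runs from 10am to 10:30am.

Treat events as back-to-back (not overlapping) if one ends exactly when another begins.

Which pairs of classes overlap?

Sorted by start: Core Lab, Dance Flow, Yoga Fusion, Barre Intro, Stretch Lab, Rowing Fusion, Spin 30, Stretch Basics.
Dance Flow starts after Core Lab ends, so nothing later overlaps Core Lab either.
Yoga Fusion starts after Dance Flow ends, so nothing later overlaps Dance Flow either.
Barre Intro starts after Yoga Fusion ends, so nothing later overlaps Yoga Fusion either.
Stretch Lab starts after Barre Intro ends, so nothing later overlaps Barre Intro either.
Rowing Fusion starts after Stretch Lab ends, so nothing later overlaps Stretch Lab either.
Spin 30 starts after Rowing Fusion ends, so nothing later overlaps Rowing Fusion either.
Stretch Basics starts exactly when Spin 30 ends (back-to-back, no overlap).

none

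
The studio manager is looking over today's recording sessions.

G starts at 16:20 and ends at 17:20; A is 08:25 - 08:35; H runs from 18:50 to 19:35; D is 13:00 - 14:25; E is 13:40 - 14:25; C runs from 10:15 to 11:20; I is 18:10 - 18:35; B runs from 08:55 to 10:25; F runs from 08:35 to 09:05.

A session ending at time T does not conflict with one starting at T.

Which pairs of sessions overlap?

Sorted by start: A, F, B, C, D, E, G, I, H.
F starts exactly when A ends (back-to-back, no overlap), so nothing later overlaps A either.
B starts before F ends → F and B overlap.
C starts after F ends, so nothing later overlaps F either.
C starts before B ends → B and C overlap.
D starts after B ends, so nothing later overlaps B either.
D starts after C ends, so nothing later overlaps C either.
E starts before D ends → D and E overlap.
G starts after D ends, so nothing later overlaps D either.
G starts after E ends, so nothing later overlaps E either.
I starts after G ends, so nothing later overlaps G either.
H starts after I ends.

B & C, B & F, D & E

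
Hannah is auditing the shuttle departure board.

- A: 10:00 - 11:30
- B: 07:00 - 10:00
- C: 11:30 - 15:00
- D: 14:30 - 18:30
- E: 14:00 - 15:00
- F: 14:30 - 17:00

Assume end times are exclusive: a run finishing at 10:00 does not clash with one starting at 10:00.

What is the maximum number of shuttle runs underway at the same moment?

Sort all start/end points and keep a running count:
07:00 start B → 1
10:00 end B → 0
10:00 start A → 1
11:30 end A → 0
11:30 start C → 1
14:00 start E → 2
14:30 start D → 3
14:30 start F → 4
15:00 end C → 3
15:00 end E → 2
17:00 end F → 1
18:30 end D → 0
Peak is 4, at 14:30 (C, D, E, F).

4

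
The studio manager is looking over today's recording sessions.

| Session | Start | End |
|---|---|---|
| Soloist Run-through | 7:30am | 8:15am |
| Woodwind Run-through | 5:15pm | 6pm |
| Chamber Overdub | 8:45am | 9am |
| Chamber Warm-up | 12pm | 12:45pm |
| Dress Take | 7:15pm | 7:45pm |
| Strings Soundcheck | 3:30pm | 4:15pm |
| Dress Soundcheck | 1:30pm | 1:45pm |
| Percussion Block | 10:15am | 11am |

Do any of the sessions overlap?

Sorted by start: Soloist Run-through, Chamber Overdub, Percussion Block, Chamber Warm-up, Dress Soundcheck, Strings Soundcheck, Woodwind Run-through, Dress Take.
Chamber Overdub starts after Soloist Run-through ends, so nothing later overlaps Soloist Run-through either.
Percussion Block starts after Chamber Overdub ends, so nothing later overlaps Chamber Overdub either.
Chamber Warm-up starts after Percussion Block ends, so nothing later overlaps Percussion Block either.
Dress Soundcheck starts after Chamber Warm-up ends, so nothing later overlaps Chamber Warm-up either.
Strings Soundcheck starts after Dress Soundcheck ends, so nothing later overlaps Dress Soundcheck either.
Woodwind Run-through starts after Strings Soundcheck ends, so nothing later overlaps Strings Soundcheck either.
Dress Take starts after Woodwind Run-through ends.
Every pair is clear; the schedule has no overlaps.

No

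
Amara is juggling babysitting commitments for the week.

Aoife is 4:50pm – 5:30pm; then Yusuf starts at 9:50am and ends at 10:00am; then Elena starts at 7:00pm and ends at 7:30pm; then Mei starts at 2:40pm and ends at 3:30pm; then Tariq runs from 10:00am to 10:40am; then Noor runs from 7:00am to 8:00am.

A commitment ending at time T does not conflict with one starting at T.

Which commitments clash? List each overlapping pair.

no overlapping pairs

Sorted by start: Noor, Yusuf, Tariq, Mei, Aoife, Elena.
Yusuf starts after Noor ends; Noor is clear from here.
Tariq starts exactly when Yusuf ends (back-to-back, no overlap); Yusuf is clear from here.
Mei starts after Tariq ends; Tariq is clear from here.
Aoife starts after Mei ends; Mei is clear from here.
Elena starts after Aoife ends.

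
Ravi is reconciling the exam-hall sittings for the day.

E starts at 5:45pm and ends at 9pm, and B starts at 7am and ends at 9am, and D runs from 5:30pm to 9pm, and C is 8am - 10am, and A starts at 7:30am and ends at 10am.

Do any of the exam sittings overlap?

Yes

Sorted by start: B, A, C, D, E.
A starts before B ends → B and A overlap.
That's a conflict, so the schedule is not conflict-free.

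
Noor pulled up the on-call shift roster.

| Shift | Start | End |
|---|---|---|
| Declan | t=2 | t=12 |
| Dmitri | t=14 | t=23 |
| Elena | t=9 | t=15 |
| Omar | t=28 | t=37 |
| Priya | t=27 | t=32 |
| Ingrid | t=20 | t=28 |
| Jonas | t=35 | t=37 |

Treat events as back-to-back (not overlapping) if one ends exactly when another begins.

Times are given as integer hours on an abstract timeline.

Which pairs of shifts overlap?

Sorted by start: Declan, Elena, Dmitri, Ingrid, Priya, Omar, Jonas.
Elena starts before Declan ends → Declan and Elena overlap.
Dmitri starts after Declan ends — done with Declan.
Dmitri starts before Elena ends → Elena and Dmitri overlap.
Ingrid starts after Elena ends — done with Elena.
Ingrid starts before Dmitri ends → Dmitri and Ingrid overlap.
Priya starts after Dmitri ends — done with Dmitri.
Priya starts before Ingrid ends → Ingrid and Priya overlap.
Omar starts exactly when Ingrid ends (back-to-back, no overlap) — done with Ingrid.
Omar starts before Priya ends → Priya and Omar overlap.
Jonas starts after Priya ends.
Jonas starts before Omar ends → Omar and Jonas overlap.

Declan & Elena, Dmitri & Elena, Dmitri & Ingrid, Ingrid & Priya, Jonas & Omar, Omar & Priya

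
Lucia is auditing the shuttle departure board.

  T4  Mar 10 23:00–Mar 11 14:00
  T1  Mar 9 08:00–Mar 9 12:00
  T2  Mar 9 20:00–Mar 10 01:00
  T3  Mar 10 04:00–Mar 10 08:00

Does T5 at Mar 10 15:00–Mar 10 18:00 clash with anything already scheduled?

No — it doesn't clash with anything

T1: ends Mar 9 12:00 at or before T5 starts Mar 10 15:00 → clear.
T2: ends Mar 10 01:00 at or before T5 starts Mar 10 15:00 → clear.
T3: ends Mar 10 08:00 at or before T5 starts Mar 10 15:00 → clear.
T4: starts Mar 10 23:00 at or after T5 ends Mar 10 18:00 → clear.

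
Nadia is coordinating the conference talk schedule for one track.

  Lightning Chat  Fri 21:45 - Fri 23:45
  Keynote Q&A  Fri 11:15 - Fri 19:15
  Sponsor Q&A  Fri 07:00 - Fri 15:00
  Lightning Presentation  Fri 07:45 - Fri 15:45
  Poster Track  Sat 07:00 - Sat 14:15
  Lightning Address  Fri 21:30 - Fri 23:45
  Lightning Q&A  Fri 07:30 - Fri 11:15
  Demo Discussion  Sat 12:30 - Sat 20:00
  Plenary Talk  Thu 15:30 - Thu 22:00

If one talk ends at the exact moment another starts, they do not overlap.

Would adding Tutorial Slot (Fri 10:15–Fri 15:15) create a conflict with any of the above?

Plenary Talk: ends Thu 22:00 at or before Tutorial Slot starts Fri 10:15 → clear.
Sponsor Q&A: starts Fri 07:00 before Tutorial Slot ends Fri 15:15, and ends Fri 15:00 after Tutorial Slot starts Fri 10:15 → overlap.
Lightning Q&A: starts Fri 07:30 before Tutorial Slot ends Fri 15:15, and ends Fri 11:15 after Tutorial Slot starts Fri 10:15 → overlap.
Lightning Presentation: starts Fri 07:45 before Tutorial Slot ends Fri 15:15, and ends Fri 15:45 after Tutorial Slot starts Fri 10:15 → overlap.
Keynote Q&A: starts Fri 11:15 before Tutorial Slot ends Fri 15:15, and ends Fri 19:15 after Tutorial Slot starts Fri 10:15 → overlap.
Lightning Address: starts Fri 21:30 at or after Tutorial Slot ends Fri 15:15 → clear.
Lightning Chat: starts Fri 21:45 at or after Tutorial Slot ends Fri 15:15 → clear.
Poster Track: starts Sat 07:00 at or after Tutorial Slot ends Fri 15:15 → clear.
Demo Discussion: starts Sat 12:30 at or after Tutorial Slot ends Fri 15:15 → clear.
Tutorial Slot overlaps Sponsor Q&A, Lightning Presentation, Keynote Q&A, Lightning Q&A.

Yes — it overlaps Keynote Q&A, Lightning Presentation, Lightning Q&A, Sponsor Q&A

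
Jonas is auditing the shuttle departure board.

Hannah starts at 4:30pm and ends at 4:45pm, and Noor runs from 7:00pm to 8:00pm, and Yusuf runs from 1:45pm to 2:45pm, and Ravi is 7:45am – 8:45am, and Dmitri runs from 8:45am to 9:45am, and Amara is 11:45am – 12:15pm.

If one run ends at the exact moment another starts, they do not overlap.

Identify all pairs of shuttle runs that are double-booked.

Sorted by start: Ravi, Dmitri, Amara, Yusuf, Hannah, Noor.
Dmitri starts exactly when Ravi ends (back-to-back, no overlap), so nothing later overlaps Ravi either.
Amara starts after Dmitri ends, so nothing later overlaps Dmitri either.
Yusuf starts after Amara ends, so nothing later overlaps Amara either.
Hannah starts after Yusuf ends, so nothing later overlaps Yusuf either.
Noor starts after Hannah ends.

none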